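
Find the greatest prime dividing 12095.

12095 = 5 · 2419
2419 = 41 · 59
59 is prime.
So 12095 = 5 · 41 · 59; the largest prime factor is 59.

59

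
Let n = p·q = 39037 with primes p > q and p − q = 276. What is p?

379

Since p = q + 276, we have 39037 = q(q + 276), so q² + 276q − 39037 = 0.
Discriminant: 276² + 4·39037 = 76176 + 156148 = 232324; √232324 = 482.
q = (−276 + 482)/2 = 103, and p = q + 276 = 379.
Check: 103 · 379 = 39037.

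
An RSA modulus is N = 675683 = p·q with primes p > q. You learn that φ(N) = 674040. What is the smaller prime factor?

φ(n) = (p−1)(q−1) = n − (p+q) + 1, so p + q = 675683 − 674040 + 1 = 1644.
p and q are the roots of t² − 1644t + 675683 = 0.
Discriminant: 1644² − 4·675683 = 2702736 − 2702732 = 4; √4 = 2.
q = (1644 − 2)/2 = 821, p = (1644 + 2)/2 = 823.
Check: 821 · 823 = 675683.

821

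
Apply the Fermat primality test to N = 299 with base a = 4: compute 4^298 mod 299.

165

4^1 ≡ 4 (mod 299)
4^2 ≡ 4^2 = 16 ≡ 16 (mod 299)
4^4 ≡ 16^2 = 256 ≡ 256 (mod 299)
4^8 ≡ 256^2 = 65536 ≡ 55 (mod 299)
4^16 ≡ 55^2 = 3025 ≡ 35 (mod 299)
4^32 ≡ 35^2 = 1225 ≡ 29 (mod 299)
4^64 ≡ 29^2 = 841 ≡ 243 (mod 299)
4^128 ≡ 243^2 = 59049 ≡ 146 (mod 299)
4^256 ≡ 146^2 = 21316 ≡ 87 (mod 299)
298 = 256 + 32 + 8 + 2 in binary powers of 2.
So 4^298 ≡ 87 · 29 · 55 · 16 ≡ 165 (mod 299).
Since 165 ≠ 1, base 4 is a Fermat witness: 299 is composite.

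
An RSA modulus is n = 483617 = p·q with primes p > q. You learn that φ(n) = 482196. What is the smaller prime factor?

φ(n) = (p−1)(q−1) = n − (p+q) + 1, so p + q = 483617 − 482196 + 1 = 1422.
p and q are the roots of t² − 1422t + 483617 = 0.
Discriminant: 1422² − 4·483617 = 2022084 − 1934468 = 87616; √87616 = 296.
q = (1422 − 296)/2 = 563, p = (1422 + 296)/2 = 859.
Check: 563 · 859 = 483617.

563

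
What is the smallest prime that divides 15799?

15799 is odd.
Digit sum 31, not divisible by 3.
Ends in 9: not divisible by 5.
7: 15799 = 7·2257

7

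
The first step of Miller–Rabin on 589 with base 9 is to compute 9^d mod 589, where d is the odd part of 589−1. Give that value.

64

589 − 1 = 588 = 2^2 · 147, so d = 147.
9^1 ≡ 9 (mod 589)
9^2 ≡ 9^2 = 81 ≡ 81 (mod 589)
9^4 ≡ 81^2 = 6561 ≡ 82 (mod 589)
9^8 ≡ 82^2 = 6724 ≡ 245 (mod 589)
9^16 ≡ 245^2 = 60025 ≡ 536 (mod 589)
9^32 ≡ 536^2 = 287296 ≡ 453 (mod 589)
9^64 ≡ 453^2 = 205209 ≡ 237 (mod 589)
9^128 ≡ 237^2 = 56169 ≡ 214 (mod 589)
147 = 128 + 16 + 2 + 1 in binary powers of 2.
So 9^147 ≡ 214 · 536 · 81 · 9 ≡ 64 (mod 589).
Squaring chain: 64 → 562; never reaches −1, so base 9 is a Miller–Rabin witness that 589 is composite.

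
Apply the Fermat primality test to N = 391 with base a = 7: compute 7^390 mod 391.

7^1 ≡ 7 (mod 391)
7^2 ≡ 7^2 = 49 ≡ 49 (mod 391)
7^4 ≡ 49^2 = 2401 ≡ 55 (mod 391)
7^8 ≡ 55^2 = 3025 ≡ 288 (mod 391)
7^16 ≡ 288^2 = 82944 ≡ 52 (mod 391)
7^32 ≡ 52^2 = 2704 ≡ 358 (mod 391)
7^64 ≡ 358^2 = 128164 ≡ 307 (mod 391)
7^128 ≡ 307^2 = 94249 ≡ 18 (mod 391)
7^256 ≡ 18^2 = 324 ≡ 324 (mod 391)
390 = 256 + 128 + 4 + 2 in binary powers of 2.
So 7^390 ≡ 324 · 18 · 55 · 49 ≡ 213 (mod 391).
Since 213 ≠ 1, base 7 is a Fermat witness: 391 is composite.

213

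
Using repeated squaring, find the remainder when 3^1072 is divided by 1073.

3^1 ≡ 3 (mod 1073)
3^2 ≡ 3^2 = 9 ≡ 9 (mod 1073)
3^4 ≡ 9^2 = 81 ≡ 81 (mod 1073)
3^8 ≡ 81^2 = 6561 ≡ 123 (mod 1073)
3^16 ≡ 123^2 = 15129 ≡ 107 (mod 1073)
3^32 ≡ 107^2 = 11449 ≡ 719 (mod 1073)
3^64 ≡ 719^2 = 516961 ≡ 848 (mod 1073)
3^128 ≡ 848^2 = 719104 ≡ 194 (mod 1073)
3^256 ≡ 194^2 = 37636 ≡ 81 (mod 1073)
3^512 ≡ 81^2 = 6561 ≡ 123 (mod 1073)
3^1024 ≡ 123^2 = 15129 ≡ 107 (mod 1073)
1072 = 1024 + 32 + 16 in binary powers of 2.
So 3^1072 ≡ 107 · 719 · 107 ≡ 848 (mod 1073).
Since 848 ≠ 1, base 3 is a Fermat witness: 1073 is composite.

848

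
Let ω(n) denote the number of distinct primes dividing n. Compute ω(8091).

8091 = 3^2 · 899
899 = 29 · 31
8091 = 3^2 · 29 · 31, which has 3 distinct prime factors.

3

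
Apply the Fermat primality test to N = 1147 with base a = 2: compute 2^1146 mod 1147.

529

2^1 ≡ 2 (mod 1147)
2^2 ≡ 2^2 = 4 ≡ 4 (mod 1147)
2^4 ≡ 4^2 = 16 ≡ 16 (mod 1147)
2^8 ≡ 16^2 = 256 ≡ 256 (mod 1147)
2^16 ≡ 256^2 = 65536 ≡ 157 (mod 1147)
2^32 ≡ 157^2 = 24649 ≡ 562 (mod 1147)
2^64 ≡ 562^2 = 315844 ≡ 419 (mod 1147)
2^128 ≡ 419^2 = 175561 ≡ 70 (mod 1147)
2^256 ≡ 70^2 = 4900 ≡ 312 (mod 1147)
2^512 ≡ 312^2 = 97344 ≡ 996 (mod 1147)
2^1024 ≡ 996^2 = 992016 ≡ 1008 (mod 1147)
1146 = 1024 + 64 + 32 + 16 + 8 + 2 in binary powers of 2.
So 2^1146 ≡ 1008 · 419 · 562 · 157 · 256 · 4 ≡ 529 (mod 1147).
Since 529 ≠ 1, base 2 is a Fermat witness: 1147 is composite.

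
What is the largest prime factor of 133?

133 = 7 · 19
19 is prime.
So 133 = 7 · 19; the largest prime factor is 19.

19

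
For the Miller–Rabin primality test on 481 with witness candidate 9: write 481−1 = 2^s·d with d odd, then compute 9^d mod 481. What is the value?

481 − 1 = 480 = 2^5 · 15, so d = 15.
9^1 ≡ 9 (mod 481)
9^2 ≡ 9^2 = 81 ≡ 81 (mod 481)
9^4 ≡ 81^2 = 6561 ≡ 308 (mod 481)
9^8 ≡ 308^2 = 94864 ≡ 107 (mod 481)
15 = 8 + 4 + 2 + 1 in binary powers of 2.
So 9^15 ≡ 107 · 308 · 81 · 9 ≡ 417 (mod 481).
Squaring chain: 417 → 248 → 417 → 248 → 417; never reaches −1, so base 9 is a Miller–Rabin witness that 481 is composite.

417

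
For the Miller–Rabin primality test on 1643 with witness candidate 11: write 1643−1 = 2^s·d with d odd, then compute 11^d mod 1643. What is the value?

303

1643 − 1 = 1642 = 2^1 · 821, so d = 821.
11^1 ≡ 11 (mod 1643)
11^2 ≡ 11^2 = 121 ≡ 121 (mod 1643)
11^4 ≡ 121^2 = 14641 ≡ 1497 (mod 1643)
11^8 ≡ 1497^2 = 2241009 ≡ 1600 (mod 1643)
11^16 ≡ 1600^2 = 2560000 ≡ 206 (mod 1643)
11^32 ≡ 206^2 = 42436 ≡ 1361 (mod 1643)
11^64 ≡ 1361^2 = 1852321 ≡ 660 (mod 1643)
11^128 ≡ 660^2 = 435600 ≡ 205 (mod 1643)
11^256 ≡ 205^2 = 42025 ≡ 950 (mod 1643)
11^512 ≡ 950^2 = 902500 ≡ 493 (mod 1643)
821 = 512 + 256 + 32 + 16 + 4 + 1 in binary powers of 2.
So 11^821 ≡ 493 · 950 · 1361 · 206 · 1497 · 11 ≡ 303 (mod 1643).
Squaring chain: 303; never reaches −1, so base 11 is a Miller–Rabin witness that 1643 is composite.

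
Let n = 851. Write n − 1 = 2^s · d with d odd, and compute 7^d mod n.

851 − 1 = 850 = 2^1 · 425, so d = 425.
7^1 ≡ 7 (mod 851)
7^2 ≡ 7^2 = 49 ≡ 49 (mod 851)
7^4 ≡ 49^2 = 2401 ≡ 699 (mod 851)
7^8 ≡ 699^2 = 488601 ≡ 127 (mod 851)
7^16 ≡ 127^2 = 16129 ≡ 811 (mod 851)
7^32 ≡ 811^2 = 657721 ≡ 749 (mod 851)
7^64 ≡ 749^2 = 561001 ≡ 192 (mod 851)
7^128 ≡ 192^2 = 36864 ≡ 271 (mod 851)
7^256 ≡ 271^2 = 73441 ≡ 255 (mod 851)
425 = 256 + 128 + 32 + 8 + 1 in binary powers of 2.
So 7^425 ≡ 255 · 271 · 749 · 127 · 7 ≡ 419 (mod 851).
Squaring chain: 419; never reaches −1, so base 7 is a Miller–Rabin witness that 851 is composite.

419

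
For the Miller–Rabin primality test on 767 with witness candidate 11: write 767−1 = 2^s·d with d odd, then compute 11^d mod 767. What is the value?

767 − 1 = 766 = 2^1 · 383, so d = 383.
11^1 ≡ 11 (mod 767)
11^2 ≡ 11^2 = 121 ≡ 121 (mod 767)
11^4 ≡ 121^2 = 14641 ≡ 68 (mod 767)
11^8 ≡ 68^2 = 4624 ≡ 22 (mod 767)
11^16 ≡ 22^2 = 484 ≡ 484 (mod 767)
11^32 ≡ 484^2 = 234256 ≡ 321 (mod 767)
11^64 ≡ 321^2 = 103041 ≡ 263 (mod 767)
11^128 ≡ 263^2 = 69169 ≡ 139 (mod 767)
11^256 ≡ 139^2 = 19321 ≡ 146 (mod 767)
383 = 256 + 64 + 32 + 16 + 8 + 4 + 2 + 1 in binary powers of 2.
So 11^383 ≡ 146 · 263 · 321 · 484 · 22 · 68 · 121 · 11 ≡ 32 (mod 767).
Squaring chain: 32; never reaches −1, so base 11 is a Miller–Rabin witness that 767 is composite.

32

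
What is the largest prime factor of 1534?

1534 = 2 · 767
767 = 13 · 59
59 is prime.
So 1534 = 2 · 13 · 59; the largest prime factor is 59.

59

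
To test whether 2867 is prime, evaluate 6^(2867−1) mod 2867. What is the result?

1896

6^1 ≡ 6 (mod 2867)
6^2 ≡ 6^2 = 36 ≡ 36 (mod 2867)
6^4 ≡ 36^2 = 1296 ≡ 1296 (mod 2867)
6^8 ≡ 1296^2 = 1679616 ≡ 2421 (mod 2867)
6^16 ≡ 2421^2 = 5861241 ≡ 1093 (mod 2867)
6^32 ≡ 1093^2 = 1194649 ≡ 1977 (mod 2867)
6^64 ≡ 1977^2 = 3908529 ≡ 808 (mod 2867)
6^128 ≡ 808^2 = 652864 ≡ 2055 (mod 2867)
6^256 ≡ 2055^2 = 4223025 ≡ 2801 (mod 2867)
6^512 ≡ 2801^2 = 7845601 ≡ 1489 (mod 2867)
6^1024 ≡ 1489^2 = 2217121 ≡ 930 (mod 2867)
6^2048 ≡ 930^2 = 864900 ≡ 1933 (mod 2867)
2866 = 2048 + 512 + 256 + 32 + 16 + 2 in binary powers of 2.
So 6^2866 ≡ 1933 · 1489 · 2801 · 1977 · 1093 · 36 ≡ 1896 (mod 2867).
Since 1896 ≠ 1, base 6 is a Fermat witness: 2867 is composite.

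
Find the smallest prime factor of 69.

69 is odd.
Digit sum 15, divisible by 3.

3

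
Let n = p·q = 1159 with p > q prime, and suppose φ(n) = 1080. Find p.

φ(n) = (p−1)(q−1) = n − (p+q) + 1, so p + q = 1159 − 1080 + 1 = 80.
p and q are the roots of t² − 80t + 1159 = 0.
Discriminant: 80² − 4·1159 = 6400 − 4636 = 1764; √1764 = 42.
q = (80 − 42)/2 = 19, p = (80 + 42)/2 = 61.
Check: 19 · 61 = 1159.

61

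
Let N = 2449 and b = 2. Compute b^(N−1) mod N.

2^1 ≡ 2 (mod 2449)
2^2 ≡ 2^2 = 4 ≡ 4 (mod 2449)
2^4 ≡ 4^2 = 16 ≡ 16 (mod 2449)
2^8 ≡ 16^2 = 256 ≡ 256 (mod 2449)
2^16 ≡ 256^2 = 65536 ≡ 1862 (mod 2449)
2^32 ≡ 1862^2 = 3467044 ≡ 1709 (mod 2449)
2^64 ≡ 1709^2 = 2920681 ≡ 1473 (mod 2449)
2^128 ≡ 1473^2 = 2169729 ≡ 2364 (mod 2449)
2^256 ≡ 2364^2 = 5588496 ≡ 2327 (mod 2449)
2^512 ≡ 2327^2 = 5414929 ≡ 190 (mod 2449)
2^1024 ≡ 190^2 = 36100 ≡ 1814 (mod 2449)
2^2048 ≡ 1814^2 = 3290596 ≡ 1589 (mod 2449)
2448 = 2048 + 256 + 128 + 16 in binary powers of 2.
So 2^2448 ≡ 1589 · 2327 · 2364 · 1862 ≡ 1000 (mod 2449).
Since 1000 ≠ 1, base 2 is a Fermat witness: 2449 is composite.

1000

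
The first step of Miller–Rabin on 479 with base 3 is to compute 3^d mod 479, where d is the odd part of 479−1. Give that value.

1

479 − 1 = 478 = 2^1 · 239, so d = 239.
3^1 ≡ 3 (mod 479)
3^2 ≡ 3^2 = 9 ≡ 9 (mod 479)
3^4 ≡ 9^2 = 81 ≡ 81 (mod 479)
3^8 ≡ 81^2 = 6561 ≡ 334 (mod 479)
3^16 ≡ 334^2 = 111556 ≡ 428 (mod 479)
3^32 ≡ 428^2 = 183184 ≡ 206 (mod 479)
3^64 ≡ 206^2 = 42436 ≡ 284 (mod 479)
3^128 ≡ 284^2 = 80656 ≡ 184 (mod 479)
239 = 128 + 64 + 32 + 8 + 4 + 2 + 1 in binary powers of 2.
So 3^239 ≡ 184 · 284 · 206 · 334 · 81 · 9 · 3 ≡ 1 (mod 479).
Since 3^d ≡ 1 (mod 479), base 3 does not prove 479 composite.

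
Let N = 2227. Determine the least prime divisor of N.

2227 is odd.
Digit sum 13, not divisible by 3.
Ends in 7: not divisible by 5.
7: 2227 = 7·318 + 1
11: 2227 = 11·202 + 5
13: 2227 = 13·171 + 4
17: 2227 = 17·131

17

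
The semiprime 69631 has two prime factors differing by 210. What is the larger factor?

389

Since p = q + 210, we have 69631 = q(q + 210), so q² + 210q − 69631 = 0.
Discriminant: 210² + 4·69631 = 44100 + 278524 = 322624; √322624 = 568.
q = (−210 + 568)/2 = 179, and p = q + 210 = 389.
Check: 179 · 389 = 69631.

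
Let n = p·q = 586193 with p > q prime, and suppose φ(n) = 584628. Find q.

619

φ(n) = (p−1)(q−1) = n − (p+q) + 1, so p + q = 586193 − 584628 + 1 = 1566.
p and q are the roots of t² − 1566t + 586193 = 0.
Discriminant: 1566² − 4·586193 = 2452356 − 2344772 = 107584; √107584 = 328.
q = (1566 − 328)/2 = 619, p = (1566 + 328)/2 = 947.
Check: 619 · 947 = 586193.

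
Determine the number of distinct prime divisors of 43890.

43890 = 2 · 21945
21945 = 3 · 7315
7315 = 5 · 1463
1463 = 7 · 209
209 = 11 · 19
43890 = 2 · 3 · 5 · 7 · 11 · 19, which has 6 distinct prime factors.

6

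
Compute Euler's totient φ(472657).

Factor: 472657 = 31 · 79 · 193.
φ(472657) = (31−1) · (79−1) · (193−1) = 30 · 78 · 192 = 449280.

449280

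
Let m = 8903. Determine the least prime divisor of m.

29

8903 is odd.
Digit sum 20, not divisible by 3.
Ends in 3: not divisible by 5.
7: 8903 = 7·1271 + 6
11: 8903 = 11·809 + 4
13: 8903 = 13·684 + 11
17: 8903 = 17·523 + 12
19: 8903 = 19·468 + 11
23: 8903 = 23·387 + 2
29: 8903 = 29·307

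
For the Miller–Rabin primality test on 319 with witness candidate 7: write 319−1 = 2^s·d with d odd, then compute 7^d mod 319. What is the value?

319 − 1 = 318 = 2^1 · 159, so d = 159.
7^1 ≡ 7 (mod 319)
7^2 ≡ 7^2 = 49 ≡ 49 (mod 319)
7^4 ≡ 49^2 = 2401 ≡ 168 (mod 319)
7^8 ≡ 168^2 = 28224 ≡ 152 (mod 319)
7^16 ≡ 152^2 = 23104 ≡ 136 (mod 319)
7^32 ≡ 136^2 = 18496 ≡ 313 (mod 319)
7^64 ≡ 313^2 = 97969 ≡ 36 (mod 319)
7^128 ≡ 36^2 = 1296 ≡ 20 (mod 319)
159 = 128 + 16 + 8 + 4 + 2 + 1 in binary powers of 2.
So 7^159 ≡ 20 · 136 · 152 · 168 · 49 · 7 ≡ 74 (mod 319).
Squaring chain: 74; never reaches −1, so base 7 is a Miller–Rabin witness that 319 is composite.

74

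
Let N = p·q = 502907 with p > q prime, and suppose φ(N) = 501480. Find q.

631

φ(n) = (p−1)(q−1) = n − (p+q) + 1, so p + q = 502907 − 501480 + 1 = 1428.
p and q are the roots of t² − 1428t + 502907 = 0.
Discriminant: 1428² − 4·502907 = 2039184 − 2011628 = 27556; √27556 = 166.
q = (1428 − 166)/2 = 631, p = (1428 + 166)/2 = 797.
Check: 631 · 797 = 502907.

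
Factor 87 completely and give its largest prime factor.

29

87 = 3 · 29
29 is prime.
So 87 = 3 · 29; the largest prime factor is 29.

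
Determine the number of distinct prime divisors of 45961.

45961 = 19 · 2419
2419 = 41 · 59
45961 = 19 · 41 · 59, which has 3 distinct prime factors.

3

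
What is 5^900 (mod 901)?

5^1 ≡ 5 (mod 901)
5^2 ≡ 5^2 = 25 ≡ 25 (mod 901)
5^4 ≡ 25^2 = 625 ≡ 625 (mod 901)
5^8 ≡ 625^2 = 390625 ≡ 492 (mod 901)
5^16 ≡ 492^2 = 242064 ≡ 596 (mod 901)
5^32 ≡ 596^2 = 355216 ≡ 222 (mod 901)
5^64 ≡ 222^2 = 49284 ≡ 630 (mod 901)
5^128 ≡ 630^2 = 396900 ≡ 460 (mod 901)
5^256 ≡ 460^2 = 211600 ≡ 766 (mod 901)
5^512 ≡ 766^2 = 586756 ≡ 205 (mod 901)
900 = 512 + 256 + 128 + 4 in binary powers of 2.
So 5^900 ≡ 205 · 766 · 460 · 625 ≡ 13 (mod 901).
Since 13 ≠ 1, base 5 is a Fermat witness: 901 is composite.

13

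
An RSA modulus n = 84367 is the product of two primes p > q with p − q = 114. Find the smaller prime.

239

Since p = q + 114, we have 84367 = q(q + 114), so q² + 114q − 84367 = 0.
Discriminant: 114² + 4·84367 = 12996 + 337468 = 350464; √350464 = 592.
q = (−114 + 592)/2 = 239, and p = q + 114 = 353.
Check: 239 · 353 = 84367.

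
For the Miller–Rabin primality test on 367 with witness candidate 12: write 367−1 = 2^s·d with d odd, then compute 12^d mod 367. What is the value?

367 − 1 = 366 = 2^1 · 183, so d = 183.
12^1 ≡ 12 (mod 367)
12^2 ≡ 12^2 = 144 ≡ 144 (mod 367)
12^4 ≡ 144^2 = 20736 ≡ 184 (mod 367)
12^8 ≡ 184^2 = 33856 ≡ 92 (mod 367)
12^16 ≡ 92^2 = 8464 ≡ 23 (mod 367)
12^32 ≡ 23^2 = 529 ≡ 162 (mod 367)
12^64 ≡ 162^2 = 26244 ≡ 187 (mod 367)
12^128 ≡ 187^2 = 34969 ≡ 104 (mod 367)
183 = 128 + 32 + 16 + 4 + 2 + 1 in binary powers of 2.
So 12^183 ≡ 104 · 162 · 23 · 184 · 144 · 12 ≡ 366 (mod 367).
Since 12^d ≡ 366 (mod 367), base 12 does not prove 367 composite.

366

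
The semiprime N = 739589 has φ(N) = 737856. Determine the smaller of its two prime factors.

φ(n) = (p−1)(q−1) = n − (p+q) + 1, so p + q = 739589 − 737856 + 1 = 1734.
p and q are the roots of t² − 1734t + 739589 = 0.
Discriminant: 1734² − 4·739589 = 3006756 − 2958356 = 48400; √48400 = 220.
q = (1734 − 220)/2 = 757, p = (1734 + 220)/2 = 977.
Check: 757 · 977 = 739589.

757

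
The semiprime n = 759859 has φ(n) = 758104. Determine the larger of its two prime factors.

φ(n) = (p−1)(q−1) = n − (p+q) + 1, so p + q = 759859 − 758104 + 1 = 1756.
p and q are the roots of t² − 1756t + 759859 = 0.
Discriminant: 1756² − 4·759859 = 3083536 − 3039436 = 44100; √44100 = 210.
q = (1756 − 210)/2 = 773, p = (1756 + 210)/2 = 983.
Check: 773 · 983 = 759859.

983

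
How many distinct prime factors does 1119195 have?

1119195 = 3^2 · 124355
124355 = 5 · 24871
24871 = 7 · 3553
3553 = 11 · 323
323 = 17 · 19
1119195 = 3^2 · 5 · 7 · 11 · 17 · 19, which has 6 distinct prime factors.

6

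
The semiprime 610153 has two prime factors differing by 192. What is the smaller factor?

691

Since p = q + 192, we have 610153 = q(q + 192), so q² + 192q − 610153 = 0.
Discriminant: 192² + 4·610153 = 36864 + 2440612 = 2477476; √2477476 = 1574.
q = (−192 + 1574)/2 = 691, and p = q + 192 = 883.
Check: 691 · 883 = 610153.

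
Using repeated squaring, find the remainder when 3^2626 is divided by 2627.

1920

3^1 ≡ 3 (mod 2627)
3^2 ≡ 3^2 = 9 ≡ 9 (mod 2627)
3^4 ≡ 9^2 = 81 ≡ 81 (mod 2627)
3^8 ≡ 81^2 = 6561 ≡ 1307 (mod 2627)
3^16 ≡ 1307^2 = 1708249 ≡ 699 (mod 2627)
3^32 ≡ 699^2 = 488601 ≡ 2606 (mod 2627)
3^64 ≡ 2606^2 = 6791236 ≡ 441 (mod 2627)
3^128 ≡ 441^2 = 194481 ≡ 83 (mod 2627)
3^256 ≡ 83^2 = 6889 ≡ 1635 (mod 2627)
3^512 ≡ 1635^2 = 2673225 ≡ 1566 (mod 2627)
3^1024 ≡ 1566^2 = 2452356 ≡ 1365 (mod 2627)
3^2048 ≡ 1365^2 = 1863225 ≡ 682 (mod 2627)
2626 = 2048 + 512 + 64 + 2 in binary powers of 2.
So 3^2626 ≡ 682 · 1566 · 441 · 9 ≡ 1920 (mod 2627).
Since 1920 ≠ 1, base 3 is a Fermat witness: 2627 is composite.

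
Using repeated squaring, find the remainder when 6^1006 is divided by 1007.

6^1 ≡ 6 (mod 1007)
6^2 ≡ 6^2 = 36 ≡ 36 (mod 1007)
6^4 ≡ 36^2 = 1296 ≡ 289 (mod 1007)
6^8 ≡ 289^2 = 83521 ≡ 947 (mod 1007)
6^16 ≡ 947^2 = 896809 ≡ 579 (mod 1007)
6^32 ≡ 579^2 = 335241 ≡ 917 (mod 1007)
6^64 ≡ 917^2 = 840889 ≡ 44 (mod 1007)
6^128 ≡ 44^2 = 1936 ≡ 929 (mod 1007)
6^256 ≡ 929^2 = 863041 ≡ 42 (mod 1007)
6^512 ≡ 42^2 = 1764 ≡ 757 (mod 1007)
1006 = 512 + 256 + 128 + 64 + 32 + 8 + 4 + 2 in binary powers of 2.
So 6^1006 ≡ 757 · 42 · 929 · 44 · 917 · 947 · 289 · 36 ≡ 598 (mod 1007).
Since 598 ≠ 1, base 6 is a Fermat witness: 1007 is composite.

598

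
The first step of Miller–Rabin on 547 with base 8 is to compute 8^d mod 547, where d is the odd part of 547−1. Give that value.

547 − 1 = 546 = 2^1 · 273, so d = 273.
8^1 ≡ 8 (mod 547)
8^2 ≡ 8^2 = 64 ≡ 64 (mod 547)
8^4 ≡ 64^2 = 4096 ≡ 267 (mod 547)
8^8 ≡ 267^2 = 71289 ≡ 179 (mod 547)
8^16 ≡ 179^2 = 32041 ≡ 315 (mod 547)
8^32 ≡ 315^2 = 99225 ≡ 218 (mod 547)
8^64 ≡ 218^2 = 47524 ≡ 482 (mod 547)
8^128 ≡ 482^2 = 232324 ≡ 396 (mod 547)
8^256 ≡ 396^2 = 156816 ≡ 374 (mod 547)
273 = 256 + 16 + 1 in binary powers of 2.
So 8^273 ≡ 374 · 315 · 8 ≡ 546 (mod 547).
Since 8^d ≡ 546 (mod 547), base 8 does not prove 547 composite.

546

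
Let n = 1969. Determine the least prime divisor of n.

11

1969 is odd.
Digit sum 25, not divisible by 3.
Ends in 9: not divisible by 5.
7: 1969 = 7·281 + 2
11: 1969 = 11·179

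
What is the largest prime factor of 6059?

6059 = 73 · 83
83 is prime.
So 6059 = 73 · 83; the largest prime factor is 83.

83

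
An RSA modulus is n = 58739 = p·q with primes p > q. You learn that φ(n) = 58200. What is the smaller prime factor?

φ(n) = (p−1)(q−1) = n − (p+q) + 1, so p + q = 58739 − 58200 + 1 = 540.
p and q are the roots of t² − 540t + 58739 = 0.
Discriminant: 540² − 4·58739 = 291600 − 234956 = 56644; √56644 = 238.
q = (540 − 238)/2 = 151, p = (540 + 238)/2 = 389.
Check: 151 · 389 = 58739.

151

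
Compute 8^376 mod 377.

53

8^1 ≡ 8 (mod 377)
8^2 ≡ 8^2 = 64 ≡ 64 (mod 377)
8^4 ≡ 64^2 = 4096 ≡ 326 (mod 377)
8^8 ≡ 326^2 = 106276 ≡ 339 (mod 377)
8^16 ≡ 339^2 = 114921 ≡ 313 (mod 377)
8^32 ≡ 313^2 = 97969 ≡ 326 (mod 377)
8^64 ≡ 326^2 = 106276 ≡ 339 (mod 377)
8^128 ≡ 339^2 = 114921 ≡ 313 (mod 377)
8^256 ≡ 313^2 = 97969 ≡ 326 (mod 377)
376 = 256 + 64 + 32 + 16 + 8 in binary powers of 2.
So 8^376 ≡ 326 · 339 · 326 · 313 · 339 ≡ 53 (mod 377).
Since 53 ≠ 1, base 8 is a Fermat witness: 377 is composite.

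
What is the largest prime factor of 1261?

97

1261 = 13 · 97
97 is prime.
So 1261 = 13 · 97; the largest prime factor is 97.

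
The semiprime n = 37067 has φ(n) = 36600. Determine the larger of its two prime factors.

367

φ(n) = (p−1)(q−1) = n − (p+q) + 1, so p + q = 37067 − 36600 + 1 = 468.
p and q are the roots of t² − 468t + 37067 = 0.
Discriminant: 468² − 4·37067 = 219024 − 148268 = 70756; √70756 = 266.
q = (468 − 266)/2 = 101, p = (468 + 266)/2 = 367.
Check: 101 · 367 = 37067.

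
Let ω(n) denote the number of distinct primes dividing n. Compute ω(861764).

861764 = 2^2 · 215441
215441 = 17 · 12673
12673 = 19 · 667
667 = 23 · 29
861764 = 2^2 · 17 · 19 · 23 · 29, which has 5 distinct prime factors.

5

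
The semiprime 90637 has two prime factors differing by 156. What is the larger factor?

389

Since p = q + 156, we have 90637 = q(q + 156), so q² + 156q − 90637 = 0.
Discriminant: 156² + 4·90637 = 24336 + 362548 = 386884; √386884 = 622.
q = (−156 + 622)/2 = 233, and p = q + 156 = 389.
Check: 233 · 389 = 90637.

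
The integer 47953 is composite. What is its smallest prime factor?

79

47953 is odd.
Digit sum 28, not divisible by 3.
Ends in 3: not divisible by 5.
7: 47953 = 7·6850 + 3
11: 47953 = 11·4359 + 4
13: 47953 = 13·3688 + 9
17: 47953 = 17·2820 + 13
19: 47953 = 19·2523 + 16
23: 47953 = 23·2084 + 21
29: 47953 = 29·1653 + 16
31: 47953 = 31·1546 + 27
37: 47953 = 37·1296 + 1
41: 47953 = 41·1169 + 24
43: 47953 = 43·1115 + 8
47: 47953 = 47·1020 + 13
53: 47953 = 53·904 + 41
59: 47953 = 59·812 + 45
61: 47953 = 61·786 + 7
67: 47953 = 67·715 + 48
71: 47953 = 71·675 + 28
73: 47953 = 73·656 + 65
79: 47953 = 79·607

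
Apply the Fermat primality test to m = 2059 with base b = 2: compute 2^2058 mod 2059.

289

2^1 ≡ 2 (mod 2059)
2^2 ≡ 2^2 = 4 ≡ 4 (mod 2059)
2^4 ≡ 4^2 = 16 ≡ 16 (mod 2059)
2^8 ≡ 16^2 = 256 ≡ 256 (mod 2059)
2^16 ≡ 256^2 = 65536 ≡ 1707 (mod 2059)
2^32 ≡ 1707^2 = 2913849 ≡ 364 (mod 2059)
2^64 ≡ 364^2 = 132496 ≡ 720 (mod 2059)
2^128 ≡ 720^2 = 518400 ≡ 1591 (mod 2059)
2^256 ≡ 1591^2 = 2531281 ≡ 770 (mod 2059)
2^512 ≡ 770^2 = 592900 ≡ 1967 (mod 2059)
2^1024 ≡ 1967^2 = 3869089 ≡ 228 (mod 2059)
2^2048 ≡ 228^2 = 51984 ≡ 509 (mod 2059)
2058 = 2048 + 8 + 2 in binary powers of 2.
So 2^2058 ≡ 509 · 256 · 4 ≡ 289 (mod 2059).
Since 289 ≠ 1, base 2 is a Fermat witness: 2059 is composite.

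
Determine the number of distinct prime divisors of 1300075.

1300075 = 5^2 · 52003
52003 = 7 · 7429
7429 = 17 · 437
437 = 19 · 23
1300075 = 5^2 · 7 · 17 · 19 · 23, which has 5 distinct prime factors.

5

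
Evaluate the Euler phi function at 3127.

3016

Factor: 3127 = 53 · 59.
φ(3127) = (53−1) · (59−1) = 52 · 58 = 3016.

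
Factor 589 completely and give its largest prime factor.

589 = 19 · 31
31 is prime.
So 589 = 19 · 31; the largest prime factor is 31.

31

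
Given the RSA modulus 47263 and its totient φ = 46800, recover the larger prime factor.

φ(n) = (p−1)(q−1) = n − (p+q) + 1, so p + q = 47263 − 46800 + 1 = 464.
p and q are the roots of t² − 464t + 47263 = 0.
Discriminant: 464² − 4·47263 = 215296 − 189052 = 26244; √26244 = 162.
q = (464 − 162)/2 = 151, p = (464 + 162)/2 = 313.
Check: 151 · 313 = 47263.

313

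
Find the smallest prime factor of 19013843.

97

19013843 is odd.
Digit sum 29, not divisible by 3.
Ends in 3: not divisible by 5.
7: 19013843 = 7·2716263 + 2
11: 19013843 = 11·1728531 + 2
13: 19013843 = 13·1462603 + 4
17: 19013843 = 17·1118461 + 6
19: 19013843 = 19·1000728 + 11
23: 19013843 = 23·826688 + 19
29: 19013843 = 29·655649 + 22
31: 19013843 = 31·613349 + 24
37: 19013843 = 37·513887 + 24
41: 19013843 = 41·463752 + 11
43: 19013843 = 43·442182 + 17
47: 19013843 = 47·404549 + 40
53: 19013843 = 53·358751 + 40
59: 19013843 = 59·322268 + 31
61: 19013843 = 61·311702 + 21
67: 19013843 = 67·283788 + 47
71: 19013843 = 71·267800 + 43
73: 19013843 = 73·260463 + 44
79: 19013843 = 79·240681 + 44
83: 19013843 = 83·229082 + 37
89: 19013843 = 89·213638 + 61
97: 19013843 = 97·196019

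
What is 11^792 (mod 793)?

1

11^1 ≡ 11 (mod 793)
11^2 ≡ 11^2 = 121 ≡ 121 (mod 793)
11^4 ≡ 121^2 = 14641 ≡ 367 (mod 793)
11^8 ≡ 367^2 = 134689 ≡ 672 (mod 793)
11^16 ≡ 672^2 = 451584 ≡ 367 (mod 793)
11^32 ≡ 367^2 = 134689 ≡ 672 (mod 793)
11^64 ≡ 672^2 = 451584 ≡ 367 (mod 793)
11^128 ≡ 367^2 = 134689 ≡ 672 (mod 793)
11^256 ≡ 672^2 = 451584 ≡ 367 (mod 793)
11^512 ≡ 367^2 = 134689 ≡ 672 (mod 793)
792 = 512 + 256 + 16 + 8 in binary powers of 2.
So 11^792 ≡ 672 · 367 · 367 · 672 ≡ 1 (mod 793).
Since the result is 1, base 11 gives no evidence that 793 is composite.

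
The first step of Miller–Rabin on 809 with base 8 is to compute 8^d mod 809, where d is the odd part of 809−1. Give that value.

318

809 − 1 = 808 = 2^3 · 101, so d = 101.
8^1 ≡ 8 (mod 809)
8^2 ≡ 8^2 = 64 ≡ 64 (mod 809)
8^4 ≡ 64^2 = 4096 ≡ 51 (mod 809)
8^8 ≡ 51^2 = 2601 ≡ 174 (mod 809)
8^16 ≡ 174^2 = 30276 ≡ 343 (mod 809)
8^32 ≡ 343^2 = 117649 ≡ 344 (mod 809)
8^64 ≡ 344^2 = 118336 ≡ 222 (mod 809)
101 = 64 + 32 + 4 + 1 in binary powers of 2.
So 8^101 ≡ 222 · 344 · 51 · 8 ≡ 318 (mod 809).
Squaring chain: 318 → 808 → 1; reaches −1, so base 8 does not prove 809 composite.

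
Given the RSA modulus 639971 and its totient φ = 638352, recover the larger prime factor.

φ(n) = (p−1)(q−1) = n − (p+q) + 1, so p + q = 639971 − 638352 + 1 = 1620.
p and q are the roots of t² − 1620t + 639971 = 0.
Discriminant: 1620² − 4·639971 = 2624400 − 2559884 = 64516; √64516 = 254.
q = (1620 − 254)/2 = 683, p = (1620 + 254)/2 = 937.
Check: 683 · 937 = 639971.

937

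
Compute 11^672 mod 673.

11^1 ≡ 11 (mod 673)
11^2 ≡ 11^2 = 121 ≡ 121 (mod 673)
11^4 ≡ 121^2 = 14641 ≡ 508 (mod 673)
11^8 ≡ 508^2 = 258064 ≡ 305 (mod 673)
11^16 ≡ 305^2 = 93025 ≡ 151 (mod 673)
11^32 ≡ 151^2 = 22801 ≡ 592 (mod 673)
11^64 ≡ 592^2 = 350464 ≡ 504 (mod 673)
11^128 ≡ 504^2 = 254016 ≡ 295 (mod 673)
11^256 ≡ 295^2 = 87025 ≡ 208 (mod 673)
11^512 ≡ 208^2 = 43264 ≡ 192 (mod 673)
672 = 512 + 128 + 32 in binary powers of 2.
So 11^672 ≡ 192 · 295 · 592 ≡ 1 (mod 673).
Since the result is 1, base 11 gives no evidence that 673 is composite.

1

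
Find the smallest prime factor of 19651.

19651 is odd.
Digit sum 22, not divisible by 3.
Ends in 1: not divisible by 5.
7: 19651 = 7·2807 + 2
11: 19651 = 11·1786 + 5
13: 19651 = 13·1511 + 8
17: 19651 = 17·1155 + 16
19: 19651 = 19·1034 + 5
23: 19651 = 23·854 + 9
29: 19651 = 29·677 + 18
31: 19651 = 31·633 + 28
37: 19651 = 37·531 + 4
41: 19651 = 41·479 + 12
43: 19651 = 43·457

43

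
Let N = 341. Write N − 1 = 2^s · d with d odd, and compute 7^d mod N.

87

341 − 1 = 340 = 2^2 · 85, so d = 85.
7^1 ≡ 7 (mod 341)
7^2 ≡ 7^2 = 49 ≡ 49 (mod 341)
7^4 ≡ 49^2 = 2401 ≡ 14 (mod 341)
7^8 ≡ 14^2 = 196 ≡ 196 (mod 341)
7^16 ≡ 196^2 = 38416 ≡ 224 (mod 341)
7^32 ≡ 224^2 = 50176 ≡ 49 (mod 341)
7^64 ≡ 49^2 = 2401 ≡ 14 (mod 341)
85 = 64 + 16 + 4 + 1 in binary powers of 2.
So 7^85 ≡ 14 · 224 · 14 · 7 ≡ 87 (mod 341).
Squaring chain: 87 → 67; never reaches −1, so base 7 is a Miller–Rabin witness that 341 is composite.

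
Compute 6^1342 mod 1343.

9

6^1 ≡ 6 (mod 1343)
6^2 ≡ 6^2 = 36 ≡ 36 (mod 1343)
6^4 ≡ 36^2 = 1296 ≡ 1296 (mod 1343)
6^8 ≡ 1296^2 = 1679616 ≡ 866 (mod 1343)
6^16 ≡ 866^2 = 749956 ≡ 562 (mod 1343)
6^32 ≡ 562^2 = 315844 ≡ 239 (mod 1343)
6^64 ≡ 239^2 = 57121 ≡ 715 (mod 1343)
6^128 ≡ 715^2 = 511225 ≡ 885 (mod 1343)
6^256 ≡ 885^2 = 783225 ≡ 256 (mod 1343)
6^512 ≡ 256^2 = 65536 ≡ 1072 (mod 1343)
6^1024 ≡ 1072^2 = 1149184 ≡ 919 (mod 1343)
1342 = 1024 + 256 + 32 + 16 + 8 + 4 + 2 in binary powers of 2.
So 6^1342 ≡ 919 · 256 · 239 · 562 · 866 · 1296 · 36 ≡ 9 (mod 1343).
Since 9 ≠ 1, base 6 is a Fermat witness: 1343 is composite.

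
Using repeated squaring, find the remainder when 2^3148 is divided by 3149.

1322

2^1 ≡ 2 (mod 3149)
2^2 ≡ 2^2 = 4 ≡ 4 (mod 3149)
2^4 ≡ 4^2 = 16 ≡ 16 (mod 3149)
2^8 ≡ 16^2 = 256 ≡ 256 (mod 3149)
2^16 ≡ 256^2 = 65536 ≡ 2556 (mod 3149)
2^32 ≡ 2556^2 = 6533136 ≡ 2110 (mod 3149)
2^64 ≡ 2110^2 = 4452100 ≡ 2563 (mod 3149)
2^128 ≡ 2563^2 = 6568969 ≡ 155 (mod 3149)
2^256 ≡ 155^2 = 24025 ≡ 1982 (mod 3149)
2^512 ≡ 1982^2 = 3928324 ≡ 1521 (mod 3149)
2^1024 ≡ 1521^2 = 2313441 ≡ 2075 (mod 3149)
2^2048 ≡ 2075^2 = 4305625 ≡ 942 (mod 3149)
3148 = 2048 + 1024 + 64 + 8 + 4 in binary powers of 2.
So 2^3148 ≡ 942 · 2075 · 2563 · 256 · 16 ≡ 1322 (mod 3149).
Since 1322 ≠ 1, base 2 is a Fermat witness: 3149 is composite.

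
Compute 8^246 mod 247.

8^1 ≡ 8 (mod 247)
8^2 ≡ 8^2 = 64 ≡ 64 (mod 247)
8^4 ≡ 64^2 = 4096 ≡ 144 (mod 247)
8^8 ≡ 144^2 = 20736 ≡ 235 (mod 247)
8^16 ≡ 235^2 = 55225 ≡ 144 (mod 247)
8^32 ≡ 144^2 = 20736 ≡ 235 (mod 247)
8^64 ≡ 235^2 = 55225 ≡ 144 (mod 247)
8^128 ≡ 144^2 = 20736 ≡ 235 (mod 247)
246 = 128 + 64 + 32 + 16 + 4 + 2 in binary powers of 2.
So 8^246 ≡ 235 · 144 · 235 · 144 · 144 · 64 ≡ 77 (mod 247).
Since 77 ≠ 1, base 8 is a Fermat witness: 247 is composite.

77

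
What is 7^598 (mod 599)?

1

7^1 ≡ 7 (mod 599)
7^2 ≡ 7^2 = 49 ≡ 49 (mod 599)
7^4 ≡ 49^2 = 2401 ≡ 5 (mod 599)
7^8 ≡ 5^2 = 25 ≡ 25 (mod 599)
7^16 ≡ 25^2 = 625 ≡ 26 (mod 599)
7^32 ≡ 26^2 = 676 ≡ 77 (mod 599)
7^64 ≡ 77^2 = 5929 ≡ 538 (mod 599)
7^128 ≡ 538^2 = 289444 ≡ 127 (mod 599)
7^256 ≡ 127^2 = 16129 ≡ 555 (mod 599)
7^512 ≡ 555^2 = 308025 ≡ 139 (mod 599)
598 = 512 + 64 + 16 + 4 + 2 in binary powers of 2.
So 7^598 ≡ 139 · 538 · 26 · 5 · 49 ≡ 1 (mod 599).
Since the result is 1, base 7 gives no evidence that 599 is composite.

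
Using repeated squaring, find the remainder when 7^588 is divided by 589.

7^1 ≡ 7 (mod 589)
7^2 ≡ 7^2 = 49 ≡ 49 (mod 589)
7^4 ≡ 49^2 = 2401 ≡ 45 (mod 589)
7^8 ≡ 45^2 = 2025 ≡ 258 (mod 589)
7^16 ≡ 258^2 = 66564 ≡ 7 (mod 589)
7^32 ≡ 7^2 = 49 ≡ 49 (mod 589)
7^64 ≡ 49^2 = 2401 ≡ 45 (mod 589)
7^128 ≡ 45^2 = 2025 ≡ 258 (mod 589)
7^256 ≡ 258^2 = 66564 ≡ 7 (mod 589)
7^512 ≡ 7^2 = 49 ≡ 49 (mod 589)
588 = 512 + 64 + 8 + 4 in binary powers of 2.
So 7^588 ≡ 49 · 45 · 258 · 45 ≡ 343 (mod 589).
Since 343 ≠ 1, base 7 is a Fermat witness: 589 is composite.

343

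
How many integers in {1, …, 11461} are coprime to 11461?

Factor: 11461 = 73 · 157.
φ(11461) = (73−1) · (157−1) = 72 · 156 = 11232.

11232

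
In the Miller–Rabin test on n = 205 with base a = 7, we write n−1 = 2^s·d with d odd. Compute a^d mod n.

63

205 − 1 = 204 = 2^2 · 51, so d = 51.
7^1 ≡ 7 (mod 205)
7^2 ≡ 7^2 = 49 ≡ 49 (mod 205)
7^4 ≡ 49^2 = 2401 ≡ 146 (mod 205)
7^8 ≡ 146^2 = 21316 ≡ 201 (mod 205)
7^16 ≡ 201^2 = 40401 ≡ 16 (mod 205)
7^32 ≡ 16^2 = 256 ≡ 51 (mod 205)
51 = 32 + 16 + 2 + 1 in binary powers of 2.
So 7^51 ≡ 51 · 16 · 49 · 7 ≡ 63 (mod 205).
Squaring chain: 63 → 74; never reaches −1, so base 7 is a Miller–Rabin witness that 205 is composite.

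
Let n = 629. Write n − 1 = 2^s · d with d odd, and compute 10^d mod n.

629 − 1 = 628 = 2^2 · 157, so d = 157.
10^1 ≡ 10 (mod 629)
10^2 ≡ 10^2 = 100 ≡ 100 (mod 629)
10^4 ≡ 100^2 = 10000 ≡ 565 (mod 629)
10^8 ≡ 565^2 = 319225 ≡ 322 (mod 629)
10^16 ≡ 322^2 = 103684 ≡ 528 (mod 629)
10^32 ≡ 528^2 = 278784 ≡ 137 (mod 629)
10^64 ≡ 137^2 = 18769 ≡ 528 (mod 629)
10^128 ≡ 528^2 = 278784 ≡ 137 (mod 629)
157 = 128 + 16 + 8 + 4 + 1 in binary powers of 2.
So 10^157 ≡ 137 · 528 · 322 · 565 · 10 ≡ 232 (mod 629).
Squaring chain: 232 → 359; never reaches −1, so base 10 is a Miller–Rabin witness that 629 is composite.

232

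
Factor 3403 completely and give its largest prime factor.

3403 = 41 · 83
83 is prime.
So 3403 = 41 · 83; the largest prime factor is 83.

83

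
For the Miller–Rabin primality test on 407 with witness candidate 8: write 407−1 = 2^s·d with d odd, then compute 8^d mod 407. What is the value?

407 − 1 = 406 = 2^1 · 203, so d = 203.
8^1 ≡ 8 (mod 407)
8^2 ≡ 8^2 = 64 ≡ 64 (mod 407)
8^4 ≡ 64^2 = 4096 ≡ 26 (mod 407)
8^8 ≡ 26^2 = 676 ≡ 269 (mod 407)
8^16 ≡ 269^2 = 72361 ≡ 322 (mod 407)
8^32 ≡ 322^2 = 103684 ≡ 306 (mod 407)
8^64 ≡ 306^2 = 93636 ≡ 26 (mod 407)
8^128 ≡ 26^2 = 676 ≡ 269 (mod 407)
203 = 128 + 64 + 8 + 2 + 1 in binary powers of 2.
So 8^203 ≡ 269 · 26 · 269 · 64 · 8 ≡ 347 (mod 407).
Squaring chain: 347; never reaches −1, so base 8 is a Miller–Rabin witness that 407 is composite.

347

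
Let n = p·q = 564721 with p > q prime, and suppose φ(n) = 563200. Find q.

φ(n) = (p−1)(q−1) = n − (p+q) + 1, so p + q = 564721 − 563200 + 1 = 1522.
p and q are the roots of t² − 1522t + 564721 = 0.
Discriminant: 1522² − 4·564721 = 2316484 − 2258884 = 57600; √57600 = 240.
q = (1522 − 240)/2 = 641, p = (1522 + 240)/2 = 881.
Check: 641 · 881 = 564721.

641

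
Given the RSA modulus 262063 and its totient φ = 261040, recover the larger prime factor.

521

φ(n) = (p−1)(q−1) = n − (p+q) + 1, so p + q = 262063 − 261040 + 1 = 1024.
p and q are the roots of t² − 1024t + 262063 = 0.
Discriminant: 1024² − 4·262063 = 1048576 − 1048252 = 324; √324 = 18.
q = (1024 − 18)/2 = 503, p = (1024 + 18)/2 = 521.
Check: 503 · 521 = 262063.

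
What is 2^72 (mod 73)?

2^1 ≡ 2 (mod 73)
2^2 ≡ 2^2 = 4 ≡ 4 (mod 73)
2^4 ≡ 4^2 = 16 ≡ 16 (mod 73)
2^8 ≡ 16^2 = 256 ≡ 37 (mod 73)
2^16 ≡ 37^2 = 1369 ≡ 55 (mod 73)
2^32 ≡ 55^2 = 3025 ≡ 32 (mod 73)
2^64 ≡ 32^2 = 1024 ≡ 2 (mod 73)
72 = 64 + 8 in binary powers of 2.
So 2^72 ≡ 2 · 37 ≡ 1 (mod 73).
Since the result is 1, base 2 gives no evidence that 73 is composite.

1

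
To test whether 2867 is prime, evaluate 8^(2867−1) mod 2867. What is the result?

8^1 ≡ 8 (mod 2867)
8^2 ≡ 8^2 = 64 ≡ 64 (mod 2867)
8^4 ≡ 64^2 = 4096 ≡ 1229 (mod 2867)
8^8 ≡ 1229^2 = 1510441 ≡ 2399 (mod 2867)
8^16 ≡ 2399^2 = 5755201 ≡ 1132 (mod 2867)
8^32 ≡ 1132^2 = 1281424 ≡ 2742 (mod 2867)
8^64 ≡ 2742^2 = 7518564 ≡ 1290 (mod 2867)
8^128 ≡ 1290^2 = 1664100 ≡ 1240 (mod 2867)
8^256 ≡ 1240^2 = 1537600 ≡ 888 (mod 2867)
8^512 ≡ 888^2 = 788544 ≡ 119 (mod 2867)
8^1024 ≡ 119^2 = 14161 ≡ 2693 (mod 2867)
8^2048 ≡ 2693^2 = 7252249 ≡ 1606 (mod 2867)
2866 = 2048 + 512 + 256 + 32 + 16 + 2 in binary powers of 2.
So 8^2866 ≡ 1606 · 119 · 888 · 2742 · 1132 · 64 ≡ 332 (mod 2867).
Since 332 ≠ 1, base 8 is a Fermat witness: 2867 is composite.

332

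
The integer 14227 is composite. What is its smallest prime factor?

41

14227 is odd.
Digit sum 16, not divisible by 3.
Ends in 7: not divisible by 5.
7: 14227 = 7·2032 + 3
11: 14227 = 11·1293 + 4
13: 14227 = 13·1094 + 5
17: 14227 = 17·836 + 15
19: 14227 = 19·748 + 15
23: 14227 = 23·618 + 13
29: 14227 = 29·490 + 17
31: 14227 = 31·458 + 29
37: 14227 = 37·384 + 19
41: 14227 = 41·347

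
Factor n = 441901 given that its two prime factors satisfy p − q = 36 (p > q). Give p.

683

Since p = q + 36, we have 441901 = q(q + 36), so q² + 36q − 441901 = 0.
Discriminant: 36² + 4·441901 = 1296 + 1767604 = 1768900; √1768900 = 1330.
q = (−36 + 1330)/2 = 647, and p = q + 36 = 683.
Check: 647 · 683 = 441901.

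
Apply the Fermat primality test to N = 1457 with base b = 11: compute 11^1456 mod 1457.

11^1 ≡ 11 (mod 1457)
11^2 ≡ 11^2 = 121 ≡ 121 (mod 1457)
11^4 ≡ 121^2 = 14641 ≡ 71 (mod 1457)
11^8 ≡ 71^2 = 5041 ≡ 670 (mod 1457)
11^16 ≡ 670^2 = 448900 ≡ 144 (mod 1457)
11^32 ≡ 144^2 = 20736 ≡ 338 (mod 1457)
11^64 ≡ 338^2 = 114244 ≡ 598 (mod 1457)
11^128 ≡ 598^2 = 357604 ≡ 639 (mod 1457)
11^256 ≡ 639^2 = 408321 ≡ 361 (mod 1457)
11^512 ≡ 361^2 = 130321 ≡ 648 (mod 1457)
11^1024 ≡ 648^2 = 419904 ≡ 288 (mod 1457)
1456 = 1024 + 256 + 128 + 32 + 16 in binary powers of 2.
So 11^1456 ≡ 288 · 361 · 639 · 338 · 144 ≡ 392 (mod 1457).
Since 392 ≠ 1, base 11 is a Fermat witness: 1457 is composite.

392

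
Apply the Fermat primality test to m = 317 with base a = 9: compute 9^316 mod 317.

9^1 ≡ 9 (mod 317)
9^2 ≡ 9^2 = 81 ≡ 81 (mod 317)
9^4 ≡ 81^2 = 6561 ≡ 221 (mod 317)
9^8 ≡ 221^2 = 48841 ≡ 23 (mod 317)
9^16 ≡ 23^2 = 529 ≡ 212 (mod 317)
9^32 ≡ 212^2 = 44944 ≡ 247 (mod 317)
9^64 ≡ 247^2 = 61009 ≡ 145 (mod 317)
9^128 ≡ 145^2 = 21025 ≡ 103 (mod 317)
9^256 ≡ 103^2 = 10609 ≡ 148 (mod 317)
316 = 256 + 32 + 16 + 8 + 4 in binary powers of 2.
So 9^316 ≡ 148 · 247 · 212 · 23 · 221 ≡ 1 (mod 317).
Since the result is 1, base 9 gives no evidence that 317 is composite.

1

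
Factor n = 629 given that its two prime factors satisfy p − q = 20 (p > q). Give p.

Since p = q + 20, we have 629 = q(q + 20), so q² + 20q − 629 = 0.
Discriminant: 20² + 4·629 = 400 + 2516 = 2916; √2916 = 54.
q = (−20 + 54)/2 = 17, and p = q + 20 = 37.
Check: 17 · 37 = 629.

37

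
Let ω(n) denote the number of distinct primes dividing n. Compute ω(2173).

2

2173 = 41 · 53
2173 = 41 · 53, which has 2 distinct prime factors.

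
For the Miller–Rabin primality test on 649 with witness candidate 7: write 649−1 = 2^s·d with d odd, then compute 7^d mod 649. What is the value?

649 − 1 = 648 = 2^3 · 81, so d = 81.
7^1 ≡ 7 (mod 649)
7^2 ≡ 7^2 = 49 ≡ 49 (mod 649)
7^4 ≡ 49^2 = 2401 ≡ 454 (mod 649)
7^8 ≡ 454^2 = 206116 ≡ 383 (mod 649)
7^16 ≡ 383^2 = 146689 ≡ 15 (mod 649)
7^32 ≡ 15^2 = 225 ≡ 225 (mod 649)
7^64 ≡ 225^2 = 50625 ≡ 3 (mod 649)
81 = 64 + 16 + 1 in binary powers of 2.
So 7^81 ≡ 3 · 15 · 7 ≡ 315 (mod 649).
Squaring chain: 315 → 577 → 641; never reaches −1, so base 7 is a Miller–Rabin witness that 649 is composite.

315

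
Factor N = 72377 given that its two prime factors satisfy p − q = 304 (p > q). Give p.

Since p = q + 304, we have 72377 = q(q + 304), so q² + 304q − 72377 = 0.
Discriminant: 304² + 4·72377 = 92416 + 289508 = 381924; √381924 = 618.
q = (−304 + 618)/2 = 157, and p = q + 304 = 461.
Check: 157 · 461 = 72377.

461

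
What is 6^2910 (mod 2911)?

747

6^1 ≡ 6 (mod 2911)
6^2 ≡ 6^2 = 36 ≡ 36 (mod 2911)
6^4 ≡ 36^2 = 1296 ≡ 1296 (mod 2911)
6^8 ≡ 1296^2 = 1679616 ≡ 2880 (mod 2911)
6^16 ≡ 2880^2 = 8294400 ≡ 961 (mod 2911)
6^32 ≡ 961^2 = 923521 ≡ 734 (mod 2911)
6^64 ≡ 734^2 = 538756 ≡ 221 (mod 2911)
6^128 ≡ 221^2 = 48841 ≡ 2265 (mod 2911)
6^256 ≡ 2265^2 = 5130225 ≡ 1043 (mod 2911)
6^512 ≡ 1043^2 = 1087849 ≡ 2046 (mod 2911)
6^1024 ≡ 2046^2 = 4186116 ≡ 98 (mod 2911)
6^2048 ≡ 98^2 = 9604 ≡ 871 (mod 2911)
2910 = 2048 + 512 + 256 + 64 + 16 + 8 + 4 + 2 in binary powers of 2.
So 6^2910 ≡ 871 · 2046 · 1043 · 221 · 961 · 2880 · 1296 · 36 ≡ 747 (mod 2911).
Since 747 ≠ 1, base 6 is a Fermat witness: 2911 is composite.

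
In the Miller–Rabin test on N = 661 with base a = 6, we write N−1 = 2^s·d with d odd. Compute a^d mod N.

661 − 1 = 660 = 2^2 · 165, so d = 165.
6^1 ≡ 6 (mod 661)
6^2 ≡ 6^2 = 36 ≡ 36 (mod 661)
6^4 ≡ 36^2 = 1296 ≡ 635 (mod 661)
6^8 ≡ 635^2 = 403225 ≡ 15 (mod 661)
6^16 ≡ 15^2 = 225 ≡ 225 (mod 661)
6^32 ≡ 225^2 = 50625 ≡ 389 (mod 661)
6^64 ≡ 389^2 = 151321 ≡ 613 (mod 661)
6^128 ≡ 613^2 = 375769 ≡ 321 (mod 661)
165 = 128 + 32 + 4 + 1 in binary powers of 2.
So 6^165 ≡ 321 · 389 · 635 · 6 ≡ 106 (mod 661).
Squaring chain: 106 → 660; reaches −1, so base 6 does not prove 661 composite.

106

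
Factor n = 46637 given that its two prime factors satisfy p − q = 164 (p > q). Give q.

149

Since p = q + 164, we have 46637 = q(q + 164), so q² + 164q − 46637 = 0.
Discriminant: 164² + 4·46637 = 26896 + 186548 = 213444; √213444 = 462.
q = (−164 + 462)/2 = 149, and p = q + 164 = 313.
Check: 149 · 313 = 46637.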